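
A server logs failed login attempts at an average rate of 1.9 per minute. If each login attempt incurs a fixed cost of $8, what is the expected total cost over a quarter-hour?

E[N] = 1.9 × 15 = 28.5 (a quarter-hour = 15 minutes); E[cost] = 28.5 × $8 = $228.

$228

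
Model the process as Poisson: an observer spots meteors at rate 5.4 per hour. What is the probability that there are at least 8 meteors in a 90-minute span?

0.5609

Over the interval, μ = 5.4 × 1.5 = 8.1 (a 90-minute span = 1.5 hours).
P(N ≥ 8) = 1 − P(N ≤ 7) = 1 − Σ_{j=0}^{7} e^(−μ) μ^j/j! ≈ 0.5609.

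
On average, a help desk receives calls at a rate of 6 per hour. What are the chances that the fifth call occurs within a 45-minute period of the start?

0.4679

Over the interval, μ = 6 × 0.75 = 4.5 (a 45-minute period = 0.75 hours).
The fifth arrival falls in the interval iff at least 5 events occur there: P(S_5 ≤ t) = P(N ≥ 5) = 1 − P(N ≤ 4) ≈ 0.4679.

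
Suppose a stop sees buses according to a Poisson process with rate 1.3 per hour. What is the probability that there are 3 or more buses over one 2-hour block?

0.4816

Over the interval, μ = 1.3 × 2 = 2.6 (a 2-hour block = 2 hours).
P(N ≥ 3) = 1 − P(N ≤ 2) = 1 − Σ_{j=0}^{2} e^(−μ) μ^j/j! ≈ 0.4816.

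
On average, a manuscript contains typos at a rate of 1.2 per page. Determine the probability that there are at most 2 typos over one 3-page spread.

Over the interval, μ = 1.2 × 3 = 3.6 (a 3-page spread = 3 pages).
P(N ≤ 2) = Σ_{j=0}^{2} e^(−μ) μ^j/j! ≈ 0.3027.

0.3027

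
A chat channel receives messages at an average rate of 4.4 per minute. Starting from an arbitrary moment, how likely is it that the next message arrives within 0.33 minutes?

Inter-arrival times are exponential with rate λ = 4.4 per minute.
P(T ≤ 0.33) = 1 − e^(−λt) = 1 − e^(−4.4 × 0.33) = 1 − e^(−1.452) ≈ 0.7659.

0.7659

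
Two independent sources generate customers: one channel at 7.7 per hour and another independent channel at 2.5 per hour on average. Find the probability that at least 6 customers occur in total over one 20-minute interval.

0.1295

Independent Poisson processes superpose: combined rate λ = 7.7 + 2.5 = 10.2 per hour.
Over the interval, μ = 10.2 × 1/3 = 3.4 (a 20-minute interval = 1/3 hours).
P(N ≥ 6) = 1 − P(N ≤ 5) ≈ 0.1295.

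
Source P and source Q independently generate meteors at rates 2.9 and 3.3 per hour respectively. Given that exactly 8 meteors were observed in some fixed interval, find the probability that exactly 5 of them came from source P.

0.1891

Given the total, each event is independently from source P with probability p = λ_P/(λ_P+λ_Q) = 2.9/6.2 ≈ 0.4677.
So K ~ Binomial(8, 2.9/6.2): P(K = 5) = C(8,5) · (2.9/6.2)^5 · (3.3/6.2)^3 ≈ 0.1891.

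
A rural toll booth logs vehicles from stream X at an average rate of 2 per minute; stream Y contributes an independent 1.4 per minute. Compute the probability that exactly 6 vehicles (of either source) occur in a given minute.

Independent Poisson processes superpose: combined rate λ = 2 + 1.4 = 3.4 per minute.
So μ = 3.4.
P(N = 6) = e^(−3.4) · 3.4^6/6! ≈ 0.0716.

0.0716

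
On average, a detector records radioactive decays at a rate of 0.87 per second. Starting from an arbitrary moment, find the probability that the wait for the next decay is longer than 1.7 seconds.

The wait for the next event is exponential with rate λ = 0.87 per second.
P(T > 1.7) = e^(−λt) = e^(−0.87 × 1.7) = e^(−1.479) ≈ 0.2279.

0.2279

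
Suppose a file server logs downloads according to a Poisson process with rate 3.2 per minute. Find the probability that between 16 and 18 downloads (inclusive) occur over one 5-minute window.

Over the interval, μ = 3.2 × 5 = 16 (a 5-minute window = 5 minutes).
P(16 ≤ N ≤ 18) = Σ_{j=16}^{18} e^(−16) · 16^j/j! ≈ 0.2756.

0.2756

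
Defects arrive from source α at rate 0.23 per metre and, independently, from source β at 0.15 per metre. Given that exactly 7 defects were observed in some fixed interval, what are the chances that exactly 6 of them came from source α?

Given the total, each event is independently from source α with probability p = λ_α/(λ_α+λ_β) = 0.23/0.38 ≈ 0.6053.
So K ~ Binomial(7, 0.23/0.38): P(K = 6) = C(7,6) · (0.23/0.38)^6 · (0.15/0.38)^1 ≈ 0.1359.

0.1359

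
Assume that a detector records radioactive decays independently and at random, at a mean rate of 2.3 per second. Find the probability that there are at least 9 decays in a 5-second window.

Over the interval, μ = 2.3 × 5 = 11.5 (a 5-second window = 5 seconds).
P(N ≥ 9) = 1 − P(N ≤ 8) = 1 − Σ_{j=0}^{8} e^(−μ) μ^j/j! ≈ 0.8094.

0.8094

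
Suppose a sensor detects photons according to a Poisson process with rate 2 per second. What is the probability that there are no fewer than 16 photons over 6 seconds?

Over the interval, μ = 2 × 6 = 12 (6 seconds).
P(N ≥ 16) = 1 − P(N ≤ 15) = 1 − Σ_{j=0}^{15} e^(−μ) μ^j/j! ≈ 0.1556.

0.1556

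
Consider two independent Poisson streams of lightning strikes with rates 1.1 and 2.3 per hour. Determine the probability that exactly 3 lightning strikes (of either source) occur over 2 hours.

Independent Poisson processes superpose: combined rate λ = 1.1 + 2.3 = 3.4 per hour.
Over the interval, μ = 3.4 × 2 = 6.8 (2 hours).
P(N = 3) = e^(−6.8) · 6.8^3/3! ≈ 0.0584.

0.0584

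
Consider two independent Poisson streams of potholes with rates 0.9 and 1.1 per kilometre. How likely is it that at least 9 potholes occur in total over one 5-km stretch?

Independent Poisson processes superpose: combined rate λ = 0.9 + 1.1 = 2 per kilometre.
Over the interval, μ = 2 × 5 = 10 (a 5-km stretch = 5 kilometres).
P(N ≥ 9) = 1 − P(N ≤ 8) ≈ 0.6672.

0.6672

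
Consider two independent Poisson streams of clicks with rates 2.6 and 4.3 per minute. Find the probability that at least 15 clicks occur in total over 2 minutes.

0.4084

Independent Poisson processes superpose: combined rate λ = 2.6 + 4.3 = 6.9 per minute.
Over the interval, μ = 6.9 × 2 = 13.8 (2 minutes).
P(N ≥ 15) = 1 − P(N ≤ 14) ≈ 0.4084.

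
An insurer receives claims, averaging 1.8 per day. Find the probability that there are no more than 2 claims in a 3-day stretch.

Over the interval, μ = 1.8 × 3 = 5.4 (a 3-day stretch = 3 days).
P(N ≤ 2) = Σ_{j=0}^{2} e^(−μ) μ^j/j! ≈ 0.0948.

0.0948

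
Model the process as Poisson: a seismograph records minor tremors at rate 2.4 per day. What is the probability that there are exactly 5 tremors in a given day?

With mean μ = 2.4 per day,
P(N = 5) = e^(−μ) μ^5/5! = e^(−2.4) · 2.4^5/120 ≈ 0.0602.

0.0602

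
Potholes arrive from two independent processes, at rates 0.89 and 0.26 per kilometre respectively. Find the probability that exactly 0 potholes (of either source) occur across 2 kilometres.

0.1003

Independent Poisson processes superpose: combined rate λ = 0.89 + 0.26 = 1.15 per kilometre.
Over the interval, μ = 1.15 × 2 = 2.3 (2 kilometres).
P(N = 0) = e^(−2.3) · 2.3^0/0! ≈ 0.1003.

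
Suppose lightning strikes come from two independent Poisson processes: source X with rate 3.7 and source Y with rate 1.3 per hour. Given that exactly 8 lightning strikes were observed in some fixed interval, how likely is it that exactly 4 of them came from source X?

0.0959

Given the total, each event is independently from source X with probability p = λ_X/(λ_X+λ_Y) = 3.7/5 = 0.7400.
So K ~ Binomial(8, 3.7/5): P(K = 4) = C(8,4) · (3.7/5)^4 · (1.3/5)^4 ≈ 0.0959.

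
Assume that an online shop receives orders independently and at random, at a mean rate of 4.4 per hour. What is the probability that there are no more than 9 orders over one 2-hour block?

Over the interval, μ = 4.4 × 2 = 8.8 (a 2-hour block = 2 hours).
P(N ≤ 9) = Σ_{j=0}^{9} e^(−μ) μ^j/j! ≈ 0.6137.

0.6137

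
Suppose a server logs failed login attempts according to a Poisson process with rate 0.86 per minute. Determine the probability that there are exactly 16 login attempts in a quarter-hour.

0.0702

Over the interval, μ = 0.86 × 15 = 12.9 (a quarter-hour = 15 minutes).
P(N = 16) = e^(−μ) μ^16/16! = e^(−12.9) · 12.9^16/20922789888000 ≈ 0.0702.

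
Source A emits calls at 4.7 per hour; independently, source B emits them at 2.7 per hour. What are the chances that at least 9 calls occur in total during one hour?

Independent Poisson processes superpose: combined rate λ = 4.7 + 2.7 = 7.4 per hour.
So μ = 7.4.
P(N ≥ 9) = 1 − P(N ≤ 8) ≈ 0.3243.

0.3243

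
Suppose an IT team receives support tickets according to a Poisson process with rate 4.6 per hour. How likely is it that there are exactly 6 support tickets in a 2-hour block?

Over the interval, μ = 4.6 × 2 = 9.2 (a 2-hour block = 2 hours).
P(N = 6) = e^(−μ) μ^6/6! = e^(−9.2) · 9.2^6/720 ≈ 0.0851.

0.0851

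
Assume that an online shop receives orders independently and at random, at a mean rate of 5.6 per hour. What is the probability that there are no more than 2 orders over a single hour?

0.0824

With mean μ = 5.6 per hour,
P(N ≤ 2) = Σ_{j=0}^{2} e^(−μ) μ^j/j! ≈ 0.0824.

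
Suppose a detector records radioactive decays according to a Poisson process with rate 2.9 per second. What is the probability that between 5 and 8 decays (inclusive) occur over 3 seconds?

0.4298

Over the interval, μ = 2.9 × 3 = 8.7 (3 seconds).
P(5 ≤ N ≤ 8) = Σ_{j=5}^{8} e^(−8.7) · 8.7^j/j! ≈ 0.4298.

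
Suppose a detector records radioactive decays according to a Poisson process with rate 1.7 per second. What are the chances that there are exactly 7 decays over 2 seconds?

Over the interval, μ = 1.7 × 2 = 3.4 (2 seconds).
P(N = 7) = e^(−μ) μ^7/7! = e^(−3.4) · 3.4^7/5040 ≈ 0.0348.

0.0348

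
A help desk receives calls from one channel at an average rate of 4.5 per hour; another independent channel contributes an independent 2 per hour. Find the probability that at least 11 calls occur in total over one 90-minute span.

0.3857

Independent Poisson processes superpose: combined rate λ = 4.5 + 2 = 6.5 per hour.
Over the interval, μ = 6.5 × 1.5 = 9.75 (a 90-minute span = 1.5 hours).
P(N ≥ 11) = 1 − P(N ≤ 10) ≈ 0.3857.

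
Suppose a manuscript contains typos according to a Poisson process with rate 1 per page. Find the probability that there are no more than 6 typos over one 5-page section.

0.7622

Over the interval, μ = 1 × 5 = 5 (a 5-page section = 5 pages).
P(N ≤ 6) = Σ_{j=0}^{6} e^(−μ) μ^j/j! ≈ 0.7622.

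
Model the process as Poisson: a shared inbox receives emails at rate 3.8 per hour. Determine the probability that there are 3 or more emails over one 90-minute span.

Over the interval, μ = 3.8 × 1.5 = 5.7 (a 90-minute span = 1.5 hours).
P(N ≥ 3) = 1 − P(N ≤ 2) = 1 − Σ_{j=0}^{2} e^(−μ) μ^j/j! ≈ 0.9232.

0.9232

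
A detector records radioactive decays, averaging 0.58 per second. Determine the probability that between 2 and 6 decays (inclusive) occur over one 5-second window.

Over the interval, μ = 0.58 × 5 = 2.9 (a 5-second window = 5 seconds).
P(2 ≤ N ≤ 6) = Σ_{j=2}^{6} e^(−2.9) · 2.9^j/j! ≈ 0.7567.

0.7567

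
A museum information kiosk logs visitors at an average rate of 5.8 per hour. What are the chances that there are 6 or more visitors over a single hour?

0.5217

With mean μ = 5.8 per hour,
P(N ≥ 6) = 1 − P(N ≤ 5) = 1 − Σ_{j=0}^{5} e^(−μ) μ^j/j! ≈ 0.5217.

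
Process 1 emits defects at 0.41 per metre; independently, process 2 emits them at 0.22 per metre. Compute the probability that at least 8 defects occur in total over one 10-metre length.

0.2983

Independent Poisson processes superpose: combined rate λ = 0.41 + 0.22 = 0.63 per metre.
Over the interval, μ = 0.63 × 10 = 6.3 (a 10-metre length = 10 metres).
P(N ≥ 8) = 1 − P(N ≤ 7) ≈ 0.2983.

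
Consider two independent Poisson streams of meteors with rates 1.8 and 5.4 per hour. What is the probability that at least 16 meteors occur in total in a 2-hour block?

Independent Poisson processes superpose: combined rate λ = 1.8 + 5.4 = 7.2 per hour.
Over the interval, μ = 7.2 × 2 = 14.4 (a 2-hour block = 2 hours).
P(N ≥ 16) = 1 − P(N ≤ 15) ≈ 0.3707.

0.3707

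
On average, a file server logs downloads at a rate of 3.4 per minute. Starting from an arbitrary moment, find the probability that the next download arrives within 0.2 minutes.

Inter-arrival times are exponential with rate λ = 3.4 per minute.
P(T ≤ 0.2) = 1 − e^(−λt) = 1 − e^(−3.4 × 0.2) = 1 − e^(−0.68) ≈ 0.4934.

0.4934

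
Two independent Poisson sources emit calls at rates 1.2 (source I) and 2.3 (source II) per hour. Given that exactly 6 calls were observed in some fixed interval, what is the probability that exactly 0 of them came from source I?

0.0805

Given the total, each event is independently from source I with probability p = λ_I/(λ_I+λ_II) = 1.2/3.5 ≈ 0.3429.
So K ~ Binomial(6, 1.2/3.5): P(K = 0) = C(6,0) · (1.2/3.5)^0 · (2.3/3.5)^6 ≈ 0.0805.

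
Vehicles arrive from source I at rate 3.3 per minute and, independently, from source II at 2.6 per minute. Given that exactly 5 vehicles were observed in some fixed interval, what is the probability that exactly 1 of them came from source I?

Given the total, each event is independently from source I with probability p = λ_I/(λ_I+λ_II) = 3.3/5.9 ≈ 0.5593.
So K ~ Binomial(5, 3.3/5.9): P(K = 1) = C(5,1) · (3.3/5.9)^1 · (2.6/5.9)^4 ≈ 0.1055.

0.1055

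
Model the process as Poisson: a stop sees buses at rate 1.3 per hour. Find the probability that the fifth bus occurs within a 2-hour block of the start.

0.1226

Over the interval, μ = 1.3 × 2 = 2.6 (a 2-hour block = 2 hours).
The fifth arrival falls in the interval iff at least 5 events occur there: P(S_5 ≤ t) = P(N ≥ 5) = 1 − P(N ≤ 4) ≈ 0.1226.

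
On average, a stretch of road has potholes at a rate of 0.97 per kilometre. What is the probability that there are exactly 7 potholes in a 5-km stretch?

0.0980

Over the interval, μ = 0.97 × 5 = 4.85 (a 5-km stretch = 5 kilometres).
P(N = 7) = e^(−μ) μ^7/7! = e^(−4.85) · 4.85^7/5040 ≈ 0.0980.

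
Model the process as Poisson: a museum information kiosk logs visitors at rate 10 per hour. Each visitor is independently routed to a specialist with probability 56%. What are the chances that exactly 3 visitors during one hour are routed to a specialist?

0.1082

Thinning: the visitors that are routed to a specialist themselves form a Poisson process with rate 0.56 × 10 = 5.6 per hour.
So μ = 5.6.
P(N = 3) = e^(−5.6) · 5.6^3/3! ≈ 0.1082.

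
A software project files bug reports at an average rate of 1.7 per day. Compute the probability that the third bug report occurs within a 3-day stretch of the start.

0.8835

Over the interval, μ = 1.7 × 3 = 5.1 (a 3-day stretch = 3 days).
The third arrival falls in the interval iff at least 3 events occur there: P(S_3 ≤ t) = P(N ≥ 3) = 1 − P(N ≤ 2) ≈ 0.8835.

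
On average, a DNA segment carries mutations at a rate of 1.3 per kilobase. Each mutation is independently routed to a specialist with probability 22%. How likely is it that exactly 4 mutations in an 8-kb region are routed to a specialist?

0.1159

Thinning: the mutations that are routed to a specialist themselves form a Poisson process with rate 0.22 × 1.3 = 0.286 per kilobase.
Over the interval, μ = 0.286 × 8 = 2.288 (an 8-kb region = 8 kilobases).
P(N = 4) = e^(−2.288) · 2.288^4/4! ≈ 0.1159.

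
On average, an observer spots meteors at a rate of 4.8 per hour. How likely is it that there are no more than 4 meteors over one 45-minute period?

Over the interval, μ = 4.8 × 0.75 = 3.6 (a 45-minute period = 0.75 hours).
P(N ≤ 4) = Σ_{j=0}^{4} e^(−μ) μ^j/j! ≈ 0.7064.

0.7064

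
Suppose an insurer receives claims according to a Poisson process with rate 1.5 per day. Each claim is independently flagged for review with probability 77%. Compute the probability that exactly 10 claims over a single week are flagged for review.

0.1013

Thinning: the claims that are flagged for review themselves form a Poisson process with rate 0.77 × 1.5 = 1.155 per day.
Over the interval, μ = 1.155 × 7 = 8.085 (a week = 7 days).
P(N = 10) = e^(−8.085) · 8.085^10/10! ≈ 0.1013.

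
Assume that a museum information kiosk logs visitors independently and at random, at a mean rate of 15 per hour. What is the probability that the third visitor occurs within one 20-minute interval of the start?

Over the interval, μ = 15 × 1/3 = 5 (a 20-minute interval = 1/3 hours).
The third arrival falls in the interval iff at least 3 events occur there: P(S_3 ≤ t) = P(N ≥ 3) = 1 − P(N ≤ 2) ≈ 0.8753.

0.8753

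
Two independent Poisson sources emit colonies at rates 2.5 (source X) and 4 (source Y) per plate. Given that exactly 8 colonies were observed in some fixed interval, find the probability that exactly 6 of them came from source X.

Given the total, each event is independently from source X with probability p = λ_X/(λ_X+λ_Y) = 2.5/6.5 ≈ 0.3846.
So K ~ Binomial(8, 2.5/6.5): P(K = 6) = C(8,6) · (2.5/6.5)^6 · (4/6.5)^2 ≈ 0.0343.

0.0343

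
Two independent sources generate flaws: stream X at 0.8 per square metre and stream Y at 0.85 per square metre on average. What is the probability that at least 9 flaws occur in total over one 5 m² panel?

0.4423

Independent Poisson processes superpose: combined rate λ = 0.8 + 0.85 = 1.65 per square metre.
Over the interval, μ = 1.65 × 5 = 8.25 (a 5 m² panel = 5 square metres).
P(N ≥ 9) = 1 − P(N ≤ 8) ≈ 0.4423.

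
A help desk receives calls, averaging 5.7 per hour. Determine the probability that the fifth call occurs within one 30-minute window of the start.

0.1602

Over the interval, μ = 5.7 × 0.5 = 2.85 (a 30-minute window = 0.5 hours).
The fifth arrival falls in the interval iff at least 5 events occur there: P(S_5 ≤ t) = P(N ≥ 5) = 1 − P(N ≤ 4) ≈ 0.1602.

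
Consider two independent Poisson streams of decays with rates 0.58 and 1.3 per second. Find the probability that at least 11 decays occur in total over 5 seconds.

0.3424

Independent Poisson processes superpose: combined rate λ = 0.58 + 1.3 = 1.88 per second.
Over the interval, μ = 1.88 × 5 = 9.4 (5 seconds).
P(N ≥ 11) = 1 − P(N ≤ 10) ≈ 0.3424.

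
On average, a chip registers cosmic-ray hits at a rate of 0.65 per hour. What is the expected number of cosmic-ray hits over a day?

15.6

E[N] = λt = 0.65 × 24 = 15.6 (a day = 24 hours).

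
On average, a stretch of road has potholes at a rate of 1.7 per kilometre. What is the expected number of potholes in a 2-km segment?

3.4

E[N] = λt = 1.7 × 2 = 3.4 (a 2-km segment = 2 kilometres).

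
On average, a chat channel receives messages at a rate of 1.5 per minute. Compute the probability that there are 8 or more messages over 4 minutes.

0.2560

Over the interval, μ = 1.5 × 4 = 6 (4 minutes).
P(N ≥ 8) = 1 − P(N ≤ 7) = 1 − Σ_{j=0}^{7} e^(−μ) μ^j/j! ≈ 0.2560.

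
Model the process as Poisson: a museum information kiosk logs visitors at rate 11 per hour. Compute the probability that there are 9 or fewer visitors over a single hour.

0.3405

With mean μ = 11 per hour,
P(N ≤ 9) = Σ_{j=0}^{9} e^(−μ) μ^j/j! ≈ 0.3405.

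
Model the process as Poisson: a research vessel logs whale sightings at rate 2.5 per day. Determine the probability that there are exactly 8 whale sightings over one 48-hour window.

Over the interval, μ = 2.5 × 2 = 5 (a 48-hour window = 2 days).
P(N = 8) = e^(−μ) μ^8/8! = e^(−5) · 5^8/40320 ≈ 0.0653.

0.0653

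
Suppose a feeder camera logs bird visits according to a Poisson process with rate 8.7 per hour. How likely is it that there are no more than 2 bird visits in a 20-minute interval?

Over the interval, μ = 8.7 × 1/3 = 2.9 (a 20-minute interval = 1/3 hours).
P(N ≤ 2) = Σ_{j=0}^{2} e^(−μ) μ^j/j! ≈ 0.4460.

0.4460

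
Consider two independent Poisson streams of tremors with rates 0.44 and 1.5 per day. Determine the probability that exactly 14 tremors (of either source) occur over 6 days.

Independent Poisson processes superpose: combined rate λ = 0.44 + 1.5 = 1.94 per day.
Over the interval, μ = 1.94 × 6 = 11.64 (6 days).
P(N = 14) = e^(−11.64) · 11.64^14/14! ≈ 0.0847.

0.0847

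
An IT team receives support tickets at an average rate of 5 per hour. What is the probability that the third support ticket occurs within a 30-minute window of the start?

0.4562

Over the interval, μ = 5 × 0.5 = 2.5 (a 30-minute window = 0.5 hours).
The third arrival falls in the interval iff at least 3 events occur there: P(S_3 ≤ t) = P(N ≥ 3) = 1 − P(N ≤ 2) ≈ 0.4562.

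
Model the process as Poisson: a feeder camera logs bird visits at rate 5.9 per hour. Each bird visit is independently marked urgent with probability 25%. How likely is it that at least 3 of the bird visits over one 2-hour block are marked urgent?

Thinning: the bird visits that are marked urgent themselves form a Poisson process with rate 0.25 × 5.9 = 1.475 per hour.
Over the interval, μ = 1.475 × 2 = 2.95 (a 2-hour block = 2 hours).
P(N ≥ 3) = 1 − P(N ≤ 2) ≈ 0.5655.

0.5655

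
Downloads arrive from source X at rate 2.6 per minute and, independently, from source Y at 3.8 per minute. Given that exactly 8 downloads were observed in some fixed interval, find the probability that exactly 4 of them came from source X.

0.2370

Given the total, each event is independently from source X with probability p = λ_X/(λ_X+λ_Y) = 2.6/6.4 ≈ 0.4062.
So K ~ Binomial(8, 2.6/6.4): P(K = 4) = C(8,4) · (2.6/6.4)^4 · (3.8/6.4)^4 ≈ 0.2370.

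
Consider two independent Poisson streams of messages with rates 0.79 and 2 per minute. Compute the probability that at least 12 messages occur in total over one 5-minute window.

0.7357

Independent Poisson processes superpose: combined rate λ = 0.79 + 2 = 2.79 per minute.
Over the interval, μ = 2.79 × 5 = 13.95 (a 5-minute window = 5 minutes).
P(N ≥ 12) = 1 − P(N ≤ 11) ≈ 0.7357.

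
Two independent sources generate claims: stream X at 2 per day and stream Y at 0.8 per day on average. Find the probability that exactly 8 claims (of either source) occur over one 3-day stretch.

0.1382

Independent Poisson processes superpose: combined rate λ = 2 + 0.8 = 2.8 per day.
Over the interval, μ = 2.8 × 3 = 8.4 (a 3-day stretch = 3 days).
P(N = 8) = e^(−8.4) · 8.4^8/8! ≈ 0.1382.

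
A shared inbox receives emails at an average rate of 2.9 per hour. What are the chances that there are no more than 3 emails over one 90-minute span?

Over the interval, μ = 2.9 × 1.5 = 4.35 (a 90-minute span = 1.5 hours).
P(N ≤ 3) = Σ_{j=0}^{3} e^(−μ) μ^j/j! ≈ 0.3682.

0.3682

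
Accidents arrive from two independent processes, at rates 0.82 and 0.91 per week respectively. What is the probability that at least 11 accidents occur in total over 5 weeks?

0.2534

Independent Poisson processes superpose: combined rate λ = 0.82 + 0.91 = 1.73 per week.
Over the interval, μ = 1.73 × 5 = 8.65 (5 weeks).
P(N ≥ 11) = 1 − P(N ≤ 10) ≈ 0.2534.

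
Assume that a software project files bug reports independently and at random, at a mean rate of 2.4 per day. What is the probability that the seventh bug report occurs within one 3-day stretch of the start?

0.5796

Over the interval, μ = 2.4 × 3 = 7.2 (a 3-day stretch = 3 days).
The seventh arrival falls in the interval iff at least 7 events occur there: P(S_7 ≤ t) = P(N ≥ 7) = 1 − P(N ≤ 6) ≈ 0.5796.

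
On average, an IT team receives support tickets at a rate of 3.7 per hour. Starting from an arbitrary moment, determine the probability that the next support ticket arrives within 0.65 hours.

0.9097

Inter-arrival times are exponential with rate λ = 3.7 per hour.
P(T ≤ 0.65) = 1 − e^(−λt) = 1 − e^(−3.7 × 0.65) = 1 − e^(−2.405) ≈ 0.9097.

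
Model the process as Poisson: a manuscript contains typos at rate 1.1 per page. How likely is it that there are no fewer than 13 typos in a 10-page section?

0.3113

Over the interval, μ = 1.1 × 10 = 11 (a 10-page section = 10 pages).
P(N ≥ 13) = 1 − P(N ≤ 12) = 1 − Σ_{j=0}^{12} e^(−μ) μ^j/j! ≈ 0.3113.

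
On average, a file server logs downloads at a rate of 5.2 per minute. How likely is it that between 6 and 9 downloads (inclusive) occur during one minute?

With mean μ = 5.2 per minute,
P(6 ≤ N ≤ 9) = Σ_{j=6}^{9} e^(−5.2) · 5.2^j/j! ≈ 0.3794.

0.3794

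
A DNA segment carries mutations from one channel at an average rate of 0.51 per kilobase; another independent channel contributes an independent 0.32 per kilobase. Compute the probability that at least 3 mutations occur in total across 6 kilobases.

0.8737

Independent Poisson processes superpose: combined rate λ = 0.51 + 0.32 = 0.83 per kilobase.
Over the interval, μ = 0.83 × 6 = 4.98 (6 kilobases).
P(N ≥ 3) = 1 − P(N ≤ 2) ≈ 0.8737.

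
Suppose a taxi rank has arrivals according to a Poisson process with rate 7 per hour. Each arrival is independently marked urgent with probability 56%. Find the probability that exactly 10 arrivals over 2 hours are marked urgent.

0.0952

Thinning: the arrivals that are marked urgent themselves form a Poisson process with rate 0.56 × 7 = 3.92 per hour.
Over the interval, μ = 3.92 × 2 = 7.84 (2 hours).
P(N = 10) = e^(−7.84) · 7.84^10/10! ≈ 0.0952.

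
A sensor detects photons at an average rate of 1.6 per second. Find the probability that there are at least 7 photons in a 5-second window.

0.6866

Over the interval, μ = 1.6 × 5 = 8 (a 5-second window = 5 seconds).
P(N ≥ 7) = 1 − P(N ≤ 6) = 1 − Σ_{j=0}^{6} e^(−μ) μ^j/j! ≈ 0.6866.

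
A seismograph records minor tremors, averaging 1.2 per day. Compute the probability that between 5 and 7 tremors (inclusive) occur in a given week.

0.3197

Over the interval, μ = 1.2 × 7 = 8.4 (a week = 7 days).
P(5 ≤ N ≤ 7) = Σ_{j=5}^{7} e^(−8.4) · 8.4^j/j! ≈ 0.3197.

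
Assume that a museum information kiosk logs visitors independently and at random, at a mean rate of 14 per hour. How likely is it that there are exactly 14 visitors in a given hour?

With mean μ = 14 per hour,
P(N = 14) = e^(−μ) μ^14/14! = e^(−14) · 14^14/87178291200 ≈ 0.1060.

0.1060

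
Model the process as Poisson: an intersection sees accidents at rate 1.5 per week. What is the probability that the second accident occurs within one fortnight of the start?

0.8009

Over the interval, μ = 1.5 × 2 = 3 (a fortnight = 2 weeks).
The second arrival falls in the interval iff at least 2 events occur there: P(S_2 ≤ t) = P(N ≥ 2) = 1 − P(N ≤ 1) ≈ 0.8009.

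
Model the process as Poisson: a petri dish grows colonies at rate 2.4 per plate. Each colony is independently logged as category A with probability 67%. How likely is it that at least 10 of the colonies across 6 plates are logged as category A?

Thinning: the colonies that are logged as category A themselves form a Poisson process with rate 0.67 × 2.4 = 1.608 per plate.
Over the interval, μ = 1.608 × 6 = 9.648 (6 plates).
P(N ≥ 10) = 1 − P(N ≤ 9) ≈ 0.4973.

0.4973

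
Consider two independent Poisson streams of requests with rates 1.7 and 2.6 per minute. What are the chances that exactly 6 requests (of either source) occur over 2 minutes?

Independent Poisson processes superpose: combined rate λ = 1.7 + 2.6 = 4.3 per minute.
Over the interval, μ = 4.3 × 2 = 8.6 (2 minutes).
P(N = 6) = e^(−8.6) · 8.6^6/6! ≈ 0.1034.

0.1034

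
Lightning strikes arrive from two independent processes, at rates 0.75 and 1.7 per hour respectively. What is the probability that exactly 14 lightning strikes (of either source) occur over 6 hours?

Independent Poisson processes superpose: combined rate λ = 0.75 + 1.7 = 2.45 per hour.
Over the interval, μ = 2.45 × 6 = 14.7 (6 hours).
P(N = 14) = e^(−14.7) · 14.7^14/14! ≈ 0.1042.

0.1042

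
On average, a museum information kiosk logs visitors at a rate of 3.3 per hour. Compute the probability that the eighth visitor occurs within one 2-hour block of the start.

0.3419

Over the interval, μ = 3.3 × 2 = 6.6 (a 2-hour block = 2 hours).
The eighth arrival falls in the interval iff at least 8 events occur there: P(S_8 ≤ t) = P(N ≥ 8) = 1 − P(N ≤ 7) ≈ 0.3419.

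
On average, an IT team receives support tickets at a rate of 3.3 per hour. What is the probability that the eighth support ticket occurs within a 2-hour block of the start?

0.3419

Over the interval, μ = 3.3 × 2 = 6.6 (a 2-hour block = 2 hours).
The eighth arrival falls in the interval iff at least 8 events occur there: P(S_8 ≤ t) = P(N ≥ 8) = 1 − P(N ≤ 7) ≈ 0.3419.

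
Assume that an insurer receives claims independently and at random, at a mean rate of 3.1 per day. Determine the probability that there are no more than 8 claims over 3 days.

Over the interval, μ = 3.1 × 3 = 9.3 (3 days).
P(N ≤ 8) = Σ_{j=0}^{8} e^(−μ) μ^j/j! ≈ 0.4168.

0.4168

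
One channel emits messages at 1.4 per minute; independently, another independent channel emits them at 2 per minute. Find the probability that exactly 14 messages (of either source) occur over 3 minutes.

Independent Poisson processes superpose: combined rate λ = 1.4 + 2 = 3.4 per minute.
Over the interval, μ = 3.4 × 3 = 10.2 (3 minutes).
P(N = 14) = e^(−10.2) · 10.2^14/14! ≈ 0.0563.

0.0563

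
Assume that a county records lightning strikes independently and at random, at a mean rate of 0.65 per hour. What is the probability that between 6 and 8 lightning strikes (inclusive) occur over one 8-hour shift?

0.3372

Over the interval, μ = 0.65 × 8 = 5.2 (an 8-hour shift = 8 hours).
P(6 ≤ N ≤ 8) = Σ_{j=6}^{8} e^(−5.2) · 5.2^j/j! ≈ 0.3372.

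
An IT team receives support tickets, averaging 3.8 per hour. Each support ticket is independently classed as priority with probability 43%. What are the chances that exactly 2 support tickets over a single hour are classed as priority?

Thinning: the support tickets that are classed as priority themselves form a Poisson process with rate 0.43 × 3.8 = 1.634 per hour.
So μ = 1.634.
P(N = 2) = e^(−1.634) · 1.634^2/2! ≈ 0.2605.

0.2605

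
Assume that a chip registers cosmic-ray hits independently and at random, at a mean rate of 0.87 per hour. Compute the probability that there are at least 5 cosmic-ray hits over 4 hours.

Over the interval, μ = 0.87 × 4 = 3.48 (4 hours).
P(N ≥ 5) = 1 − P(N ≤ 4) = 1 − Σ_{j=0}^{4} e^(−μ) μ^j/j! ≈ 0.2708.

0.2708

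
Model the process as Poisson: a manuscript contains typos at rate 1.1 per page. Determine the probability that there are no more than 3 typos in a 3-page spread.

0.5803

Over the interval, μ = 1.1 × 3 = 3.3 (a 3-page spread = 3 pages).
P(N ≤ 3) = Σ_{j=0}^{3} e^(−μ) μ^j/j! ≈ 0.5803.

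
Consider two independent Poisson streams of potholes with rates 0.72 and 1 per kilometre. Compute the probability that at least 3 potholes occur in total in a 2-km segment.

0.6679

Independent Poisson processes superpose: combined rate λ = 0.72 + 1 = 1.72 per kilometre.
Over the interval, μ = 1.72 × 2 = 3.44 (a 2-km segment = 2 kilometres).
P(N ≥ 3) = 1 − P(N ≤ 2) ≈ 0.6679.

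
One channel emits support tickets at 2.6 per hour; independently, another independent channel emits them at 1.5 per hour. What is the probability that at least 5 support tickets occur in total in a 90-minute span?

Independent Poisson processes superpose: combined rate λ = 2.6 + 1.5 = 4.1 per hour.
Over the interval, μ = 4.1 × 1.5 = 6.15 (a 90-minute span = 1.5 hours).
P(N ≥ 5) = 1 − P(N ≤ 4) ≈ 0.7345.

0.7345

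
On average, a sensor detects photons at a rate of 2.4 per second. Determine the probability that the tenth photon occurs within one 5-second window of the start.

Over the interval, μ = 2.4 × 5 = 12 (a 5-second window = 5 seconds).
The tenth arrival falls in the interval iff at least 10 events occur there: P(S_10 ≤ t) = P(N ≥ 10) = 1 − P(N ≤ 9) ≈ 0.7576.

0.7576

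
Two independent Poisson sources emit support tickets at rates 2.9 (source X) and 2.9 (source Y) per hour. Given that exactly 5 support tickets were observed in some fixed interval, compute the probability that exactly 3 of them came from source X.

Given the total, each event is independently from source X with probability p = λ_X/(λ_X+λ_Y) = 2.9/5.8 = 0.5000.
So K ~ Binomial(5, 2.9/5.8): P(K = 3) = C(5,3) · (2.9/5.8)^3 · (2.9/5.8)^2 ≈ 0.3125.

0.3125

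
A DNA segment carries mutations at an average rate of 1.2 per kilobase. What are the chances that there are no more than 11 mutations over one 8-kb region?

0.7412

Over the interval, μ = 1.2 × 8 = 9.6 (an 8-kb region = 8 kilobases).
P(N ≤ 11) = Σ_{j=0}^{11} e^(−μ) μ^j/j! ≈ 0.7412.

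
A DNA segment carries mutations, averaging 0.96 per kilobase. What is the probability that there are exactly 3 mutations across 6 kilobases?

0.1004

Over the interval, μ = 0.96 × 6 = 5.76 (6 kilobases).
P(N = 3) = e^(−μ) μ^3/3! = e^(−5.76) · 5.76^3/6 ≈ 0.1004.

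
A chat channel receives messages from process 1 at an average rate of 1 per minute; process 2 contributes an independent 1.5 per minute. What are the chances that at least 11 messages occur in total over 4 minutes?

0.4170

Independent Poisson processes superpose: combined rate λ = 1 + 1.5 = 2.5 per minute.
Over the interval, μ = 2.5 × 4 = 10 (4 minutes).
P(N ≥ 11) = 1 − P(N ≤ 10) ≈ 0.4170.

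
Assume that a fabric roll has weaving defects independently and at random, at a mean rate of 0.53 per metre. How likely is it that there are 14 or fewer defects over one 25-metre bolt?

Over the interval, μ = 0.53 × 25 = 13.25 (a 25-metre bolt = 25 metres).
P(N ≤ 14) = Σ_{j=0}^{14} e^(−μ) μ^j/j! ≈ 0.6494.

0.6494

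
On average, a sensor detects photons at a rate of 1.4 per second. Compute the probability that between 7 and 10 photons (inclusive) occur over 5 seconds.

Over the interval, μ = 1.4 × 5 = 7 (5 seconds).
P(7 ≤ N ≤ 10) = Σ_{j=7}^{10} e^(−7) · 7^j/j! ≈ 0.4518.

0.4518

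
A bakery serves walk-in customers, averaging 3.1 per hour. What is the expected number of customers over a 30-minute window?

E[N] = λt = 3.1 × 0.5 = 1.55 (a 30-minute window = 0.5 hours).

1.55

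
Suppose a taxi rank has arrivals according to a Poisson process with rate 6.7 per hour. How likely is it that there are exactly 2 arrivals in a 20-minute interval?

0.2673

Over the interval, μ = 6.7 × 1/3 ≈ 2.23333 (a 20-minute interval = 1/3 hours).
P(N = 2) = e^(−μ) μ^2/2! = e^(−2.23333) · 2.23333^2/2 ≈ 0.2673.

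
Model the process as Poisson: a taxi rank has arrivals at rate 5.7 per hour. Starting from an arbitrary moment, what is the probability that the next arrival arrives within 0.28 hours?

Inter-arrival times are exponential with rate λ = 5.7 per hour.
P(T ≤ 0.28) = 1 − e^(−λt) = 1 − e^(−5.7 × 0.28) = 1 − e^(−1.596) ≈ 0.7973.

0.7973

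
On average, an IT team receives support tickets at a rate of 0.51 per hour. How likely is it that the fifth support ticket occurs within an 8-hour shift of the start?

0.3868

Over the interval, μ = 0.51 × 8 = 4.08 (an 8-hour shift = 8 hours).
The fifth arrival falls in the interval iff at least 5 events occur there: P(S_5 ≤ t) = P(N ≥ 5) = 1 − P(N ≤ 4) ≈ 0.3868.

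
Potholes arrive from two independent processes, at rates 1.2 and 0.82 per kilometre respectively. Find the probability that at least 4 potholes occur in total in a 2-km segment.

0.5743

Independent Poisson processes superpose: combined rate λ = 1.2 + 0.82 = 2.02 per kilometre.
Over the interval, μ = 2.02 × 2 = 4.04 (a 2-km segment = 2 kilometres).
P(N ≥ 4) = 1 − P(N ≤ 3) ≈ 0.5743.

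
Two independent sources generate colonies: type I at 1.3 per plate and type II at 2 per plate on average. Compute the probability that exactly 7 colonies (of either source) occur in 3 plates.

0.0928

Independent Poisson processes superpose: combined rate λ = 1.3 + 2 = 3.3 per plate.
Over the interval, μ = 3.3 × 3 = 9.9 (3 plates).
P(N = 7) = e^(−9.9) · 9.9^7/7! ≈ 0.0928.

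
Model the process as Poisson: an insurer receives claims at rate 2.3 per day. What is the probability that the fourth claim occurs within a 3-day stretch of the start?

0.9129

Over the interval, μ = 2.3 × 3 = 6.9 (a 3-day stretch = 3 days).
The fourth arrival falls in the interval iff at least 4 events occur there: P(S_4 ≤ t) = P(N ≥ 4) = 1 − P(N ≤ 3) ≈ 0.9129.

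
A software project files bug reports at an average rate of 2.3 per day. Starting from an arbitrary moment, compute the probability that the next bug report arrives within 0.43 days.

0.6281

Inter-arrival times are exponential with rate λ = 2.3 per day.
P(T ≤ 0.43) = 1 − e^(−λt) = 1 − e^(−2.3 × 0.43) = 1 − e^(−0.989) ≈ 0.6281.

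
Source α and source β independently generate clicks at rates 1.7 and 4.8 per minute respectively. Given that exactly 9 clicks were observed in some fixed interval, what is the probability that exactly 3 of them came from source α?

Given the total, each event is independently from source α with probability p = λ_α/(λ_α+λ_β) = 1.7/6.5 ≈ 0.2615.
So K ~ Binomial(9, 1.7/6.5): P(K = 3) = C(9,3) · (1.7/6.5)^3 · (4.8/6.5)^6 ≈ 0.2437.

0.2437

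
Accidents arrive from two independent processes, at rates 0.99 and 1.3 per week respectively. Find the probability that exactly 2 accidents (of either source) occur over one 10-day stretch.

0.2031

Independent Poisson processes superpose: combined rate λ = 0.99 + 1.3 = 2.29 per week.
Over the interval, μ = 2.29 × 10/7 ≈ 3.27143 (a 10-day stretch = 10/7 weeks).
P(N = 2) = e^(−3.27143) · 3.27143^2/2! ≈ 0.2031.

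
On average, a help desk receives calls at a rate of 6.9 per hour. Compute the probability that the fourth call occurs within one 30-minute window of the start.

0.4525

Over the interval, μ = 6.9 × 0.5 = 3.45 (a 30-minute window = 0.5 hours).
The fourth arrival falls in the interval iff at least 4 events occur there: P(S_4 ≤ t) = P(N ≥ 4) = 1 − P(N ≤ 3) ≈ 0.4525.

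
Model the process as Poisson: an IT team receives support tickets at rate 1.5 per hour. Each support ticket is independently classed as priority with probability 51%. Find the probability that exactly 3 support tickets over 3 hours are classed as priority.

0.2030

Thinning: the support tickets that are classed as priority themselves form a Poisson process with rate 0.51 × 1.5 = 0.765 per hour.
Over the interval, μ = 0.765 × 3 = 2.295 (3 hours).
P(N = 3) = e^(−2.295) · 2.295^3/3! ≈ 0.2030.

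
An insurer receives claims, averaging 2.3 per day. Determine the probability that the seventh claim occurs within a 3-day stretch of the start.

0.5353

Over the interval, μ = 2.3 × 3 = 6.9 (a 3-day stretch = 3 days).
The seventh arrival falls in the interval iff at least 7 events occur there: P(S_7 ≤ t) = P(N ≥ 7) = 1 − P(N ≤ 6) ≈ 0.5353.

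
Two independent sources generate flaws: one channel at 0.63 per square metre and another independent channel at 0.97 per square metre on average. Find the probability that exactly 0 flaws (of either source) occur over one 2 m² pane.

0.0408

Independent Poisson processes superpose: combined rate λ = 0.63 + 0.97 = 1.6 per square metre.
Over the interval, μ = 1.6 × 2 = 3.2 (a 2 m² pane = 2 square metres).
P(N = 0) = e^(−3.2) · 3.2^0/0! ≈ 0.0408.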